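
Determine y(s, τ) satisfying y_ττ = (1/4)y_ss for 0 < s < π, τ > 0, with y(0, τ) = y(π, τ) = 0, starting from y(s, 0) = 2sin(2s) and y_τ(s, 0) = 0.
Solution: Separating variables: y = Σ [A_n cos(ω_n τ) + B_n sin(ω_n τ)] sin(ns), ω_n = n/2. From ICs: A_2=2.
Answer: y(s, τ) = 2sin(2s)cos(τ)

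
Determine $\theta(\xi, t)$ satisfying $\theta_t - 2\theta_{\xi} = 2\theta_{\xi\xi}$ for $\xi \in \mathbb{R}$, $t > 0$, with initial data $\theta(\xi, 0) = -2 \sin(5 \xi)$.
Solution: Moving frame: $\eta = \xi + 2t$, $\sigma = t$, $\theta = u(\eta,\sigma)$, so $\theta_t = u_{\sigma} + 2u_{\eta}$ and $\theta_{\xi\xi} = u_{\eta\eta}$.
Hence $\theta_t - 2\theta_{\xi} = u_{\sigma}$ and the PDE becomes the heat equation $u_{\sigma} = 2u_{\eta\eta}$ on $\eta \in \mathbb{R}$.
Initial data: $u(\eta,0) = \theta(\eta,0) = -2 \sin(5 \eta)$. Each mode $\sin(n\eta)$ decays as $e^{-2n^2\sigma}$ on $\mathbb{R}$, so $u(\eta,\sigma) = \sum c_n e^{-2n^2\sigma} \sin(n\eta)$ with $c_5=-2$: $u(\eta,\sigma) = -2 e^{-50 \sigma} \sin(5 \eta)$.
Substituting back: $\theta(\xi,t) = u(\xi + 2t, t)$.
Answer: $\theta(\xi, t) = -2 e^{-50 t} \sin(5 \xi + 10 t)$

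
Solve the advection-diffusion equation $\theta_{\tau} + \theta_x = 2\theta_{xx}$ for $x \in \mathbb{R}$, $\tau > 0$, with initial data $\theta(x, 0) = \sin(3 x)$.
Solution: Change to a moving frame: let $\eta = x - \tau$, $\sigma = \tau$ and write $\theta(x,\tau) = u(\eta,\sigma)$.
By the chain rule $\theta_{\tau} = u_{\sigma} - u_{\eta}$, $\theta_x = u_{\eta}$, $\theta_{xx} = u_{\eta\eta}$.
Then $\theta_{\tau} + \theta_x = u_{\sigma}$: the advection term cancels and the PDE becomes the heat equation $u_{\sigma} = 2u_{\eta\eta}$ on $\eta \in \mathbb{R}$.
Initial data: $u(\eta,0) = \theta(\eta,0) = \sin(3 \eta)$.
On $\eta \in \mathbb{R}$ each mode satisfies $(\sin(n\eta))'' = -n^2 \sin(n\eta)$, so $e^{-2n^2\sigma} \sin(n\eta)$ solves the heat equation; by superposition $u(\eta,\sigma) = \sum c_n e^{-2n^2\sigma} \sin(n\eta)$.
Reading off the coefficients: $c_3=1$, so $u(\eta,\sigma) = e^{-18 \sigma} \sin(3 \eta)$.
Substituting back $\eta = x - \tau$, $\sigma = \tau$: $\theta(x,\tau) = u(x - \tau, \tau)$.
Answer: $\theta(x, \tau) = - e^{-18 \tau} \sin(3 \tau - 3 x)$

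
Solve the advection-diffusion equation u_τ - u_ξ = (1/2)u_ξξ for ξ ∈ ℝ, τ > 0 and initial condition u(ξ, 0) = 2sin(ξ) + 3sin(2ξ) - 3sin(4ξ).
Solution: Moving frame: η = ξ + τ, σ = τ, u = w(η,σ), so u_τ = w_σ + w_η and u_ξξ = w_ηη.
Hence u_τ - u_ξ = w_σ and the PDE becomes the heat equation w_σ = (1/2)w_ηη on η ∈ ℝ.
Initial data: w(η,0) = u(η,0) = 2sin(η) + 3sin(2η) - 3sin(4η). Each mode sin(nη) decays as exp(-n²σ/2) on ℝ, so w(η,σ) = Σ c_n exp(-n²σ/2) sin(nη) with c_1=2, c_2=3, c_4=-3: w(η,σ) = 3exp(-2σ)sin(2η) - 3exp(-8σ)sin(4η) + 2exp(-σ/2)sin(η).
Substituting back: u(ξ,τ) = w(ξ + τ, τ).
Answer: u(ξ, τ) = 3exp(-2τ)sin(2ξ + 2τ) - 3exp(-8τ)sin(4ξ + 4τ) + 2exp(-τ/2)sin(ξ + τ)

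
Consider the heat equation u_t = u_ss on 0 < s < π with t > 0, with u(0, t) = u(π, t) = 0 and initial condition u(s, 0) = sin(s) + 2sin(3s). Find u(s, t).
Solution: Using separation of variables u = X(s)T(t):
Eigenfunctions: sin(ns), n = 1, 2, 3, ...
General solution: u(s, t) = Σ c_n sin(ns) exp(-n² t)
Matching u(s,0) = sin(s) + 2sin(3s) term by term: c_1=1, c_3=2.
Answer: u(s, t) = exp(-t)sin(s) + 2exp(-9t)sin(3s)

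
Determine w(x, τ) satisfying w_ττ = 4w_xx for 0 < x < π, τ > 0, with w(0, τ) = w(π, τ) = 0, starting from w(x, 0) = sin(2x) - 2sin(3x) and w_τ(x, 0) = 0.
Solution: Separating variables: w = Σ [A_n cos(ω_n τ) + B_n sin(ω_n τ)] sin(nx), ω_n = 2n. From ICs: A_2=1, A_3=-2.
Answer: w(x, τ) = sin(2x)cos(4τ) - 2sin(3x)cos(6τ)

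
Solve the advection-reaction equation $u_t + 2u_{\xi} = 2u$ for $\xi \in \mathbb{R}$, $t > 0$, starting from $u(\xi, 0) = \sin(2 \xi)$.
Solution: Substitute $u = e^{2t}w$, i.e. $w = e^{-2t}u$.
By the product rule, $u_t = e^{2t}(w_t + 2w)$, $u_{\xi} = e^{2t}w_{\xi}$.
Substituting into the PDE and dividing by $e^{2t}$: $w_t + 2w + 2w_{\xi} = 2w$.
The lower-order terms cancel, leaving the standard advection equation $w_t + 2w_{\xi} = 0$.
Initial data for $w$: $w(\xi,0) = u(\xi,0) = \sin(2 \xi)$.
Solve for $w$:
  By method of characteristics (waves move right with speed 2):
  Along characteristics $\xi - 2t =$ const, $w$ is constant, so $w(\xi,t) = f(\xi - 2t)$ with $f = w( \cdot , 0)$.
Hence $w(\xi,t) = - \sin(4 t - 2 \xi)$.
Transform back: $u(\xi,t) = e^{2t}w(\xi,t)$.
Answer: $u(\xi, t) = e^{2 t} \sin(2 \xi - 4 t)$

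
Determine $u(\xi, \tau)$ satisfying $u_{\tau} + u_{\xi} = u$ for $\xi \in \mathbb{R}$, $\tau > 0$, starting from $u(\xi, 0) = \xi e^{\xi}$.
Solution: Substitute $u = e^{\xi}w$.
Then $u_{\xi} = e^{\xi}(w_{\xi} + w)$, $u_{\tau} = e^{\xi}w_{\tau}$; substituting and dividing by $e^{\xi}$, the lower-order terms cancel: $w_{\tau} + w_{\xi} = 0$ (standard advection equation).
Data for $w$: $w(\xi,0) = e^{-\xi}u(\xi,0) = \xi$.
By characteristics ($d\xi/d\tau = 1$), $w(\xi,\tau) = f(\xi - \tau)$ with $f = w( \cdot , 0)$.
So $w(\xi,\tau) = \xi - \tau$, and $u(\xi,\tau) = e^{\xi}w(\xi,\tau)$.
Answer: $u(\xi, \tau) = - \tau e^{\xi} + \xi e^{\xi}$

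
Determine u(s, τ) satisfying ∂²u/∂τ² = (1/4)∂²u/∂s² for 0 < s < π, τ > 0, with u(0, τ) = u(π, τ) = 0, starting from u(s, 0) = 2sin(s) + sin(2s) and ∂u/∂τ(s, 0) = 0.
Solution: Separating variables: u = Σ [A_n cos(ω_n τ) + B_n sin(ω_n τ)] sin(ns), ω_n = n/2. From ICs: A_1=2, A_2=1.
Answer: u(s, τ) = 2sin(s)cos(τ/2) + sin(2s)cos(τ)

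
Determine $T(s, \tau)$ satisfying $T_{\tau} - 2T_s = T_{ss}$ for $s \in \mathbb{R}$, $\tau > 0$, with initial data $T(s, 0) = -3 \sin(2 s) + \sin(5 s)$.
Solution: Change to a moving frame: let $\eta = s + 2\tau$, $\sigma = \tau$ and write $T(s,\tau) = u(\eta,\sigma)$.
By the chain rule $T_{\tau} = u_{\sigma} + 2u_{\eta}$, $T_s = u_{\eta}$, $T_{ss} = u_{\eta\eta}$.
Then $T_{\tau} - 2T_s = u_{\sigma}$: the advection term cancels and the PDE becomes the heat equation $u_{\sigma} = u_{\eta\eta}$ on $\eta \in \mathbb{R}$.
Initial data: $u(\eta,0) = T(\eta,0) = -3 \sin(2 \eta) + \sin(5 \eta)$.
On $\eta \in \mathbb{R}$ each mode satisfies $(\sin(n\eta))'' = -n^2 \sin(n\eta)$, so $e^{-n^2\sigma} \sin(n\eta)$ solves the heat equation; by superposition $u(\eta,\sigma) = \sum c_n e^{-n^2\sigma} \sin(n\eta)$.
Reading off the coefficients: $c_2=-3, c_5=1$, so $u(\eta,\sigma) = -3 e^{-4 \sigma} \sin(2 \eta) + e^{-25 \sigma} \sin(5 \eta)$.
Substituting back $\eta = s + 2\tau$, $\sigma = \tau$: $T(s,\tau) = u(s + 2\tau, \tau)$.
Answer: $T(s, \tau) = -3 e^{-4 \tau} \sin(4 \tau + 2 s) + e^{-25 \tau} \sin(10 \tau + 5 s)$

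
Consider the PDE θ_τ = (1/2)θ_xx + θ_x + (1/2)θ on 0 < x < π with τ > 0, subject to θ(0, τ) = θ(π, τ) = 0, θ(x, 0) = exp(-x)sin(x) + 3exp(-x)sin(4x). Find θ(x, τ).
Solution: Substitute θ = exp(-x)u, i.e. u = exp(x)θ.
By the product rule, θ_x = exp(-x)(u_x - u), θ_xx = exp(-x)(u_xx - 2u_x + u), θ_τ = exp(-x)u_τ.
Substituting into the PDE and dividing by exp(-x): u_τ = (1/2)(u_xx - 2u_x + u) + (u_x - u) + (1/2)u.
The lower-order terms cancel, leaving the standard heat equation u_τ = (1/2)u_xx.
Initial data for u: u(x,0) = exp(x)θ(x,0) = sin(x) + 3sin(4x). The boundary conditions carry over: u(0,τ) = u(π,τ) = 0.
Solve for u:
  Using separation of variables u = X(x)G(τ):
  Eigenfunctions: sin(nx), n = 1, 2, 3, ...
  General solution: u(x, τ) = Σ c_n sin(nx) exp(-n² τ/2)
  Matching u(x,0) = sin(x) + 3sin(4x) term by term: c_1=1, c_4=3.
Hence u(x,τ) = 3exp(-8τ)sin(4x) + exp(-τ/2)sin(x).
Transform back: θ(x,τ) = exp(-x)u(x,τ).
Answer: θ(x, τ) = 3exp(-x)exp(-8τ)sin(4x) + exp(-x)exp(-τ/2)sin(x)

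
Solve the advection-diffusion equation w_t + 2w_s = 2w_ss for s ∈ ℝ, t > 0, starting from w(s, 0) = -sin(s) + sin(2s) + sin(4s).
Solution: Change to a moving frame: let η = s - 2t, σ = t and write w(s,t) = u(η,σ).
By the chain rule w_t = u_σ - 2u_η, w_s = u_η, w_ss = u_ηη.
Then w_t + 2w_s = u_σ: the advection term cancels and the PDE becomes the heat equation u_σ = 2u_ηη on η ∈ ℝ.
Initial data: u(η,0) = w(η,0) = -sin(η) + sin(2η) + sin(4η).
On η ∈ ℝ each mode satisfies (sin(nη))″ = -n² sin(nη), so exp(-2n²σ) sin(nη) solves the heat equation; by superposition u(η,σ) = Σ c_n exp(-2n²σ) sin(nη).
Reading off the coefficients: c_1=-1, c_2=1, c_4=1, so u(η,σ) = -exp(-2σ)sin(η) + exp(-8σ)sin(2η) + exp(-32σ)sin(4η).
Substituting back η = s - 2t, σ = t: w(s,t) = u(s - 2t, t).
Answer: w(s, t) = -exp(-2t)sin(s - 2t) + exp(-8t)sin(2s - 4t) + exp(-32t)sin(4s - 8t)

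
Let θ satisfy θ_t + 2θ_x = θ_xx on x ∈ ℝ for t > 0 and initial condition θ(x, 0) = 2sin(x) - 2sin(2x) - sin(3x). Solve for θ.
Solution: Change to a moving frame: let η = x - 2t, σ = t and write θ(x,t) = u(η,σ).
By the chain rule θ_t = u_σ - 2u_η, θ_x = u_η, θ_xx = u_ηη.
Then θ_t + 2θ_x = u_σ: the advection term cancels and the PDE becomes the heat equation u_σ = u_ηη on η ∈ ℝ.
Initial data: u(η,0) = θ(η,0) = 2sin(η) - 2sin(2η) - sin(3η).
On η ∈ ℝ each mode satisfies (sin(nη))″ = -n² sin(nη), so exp(-n²σ) sin(nη) solves the heat equation; by superposition u(η,σ) = Σ c_n exp(-n²σ) sin(nη).
Reading off the coefficients: c_1=2, c_2=-2, c_3=-1, so u(η,σ) = 2exp(-σ)sin(η) - 2exp(-4σ)sin(2η) - exp(-9σ)sin(3η).
Substituting back η = x - 2t, σ = t: θ(x,t) = u(x - 2t, t).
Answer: θ(x, t) = -2exp(-t)sin(2t - x) + 2exp(-4t)sin(4t - 2x) + exp(-9t)sin(6t - 3x)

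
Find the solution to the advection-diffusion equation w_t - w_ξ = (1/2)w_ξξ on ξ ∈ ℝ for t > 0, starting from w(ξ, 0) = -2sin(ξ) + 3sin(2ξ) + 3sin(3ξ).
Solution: Change to a moving frame: let η = ξ + t, σ = t and write w(ξ,t) = u(η,σ).
By the chain rule w_t = u_σ + u_η, w_ξ = u_η, w_ξξ = u_ηη.
Then w_t - w_ξ = u_σ: the advection term cancels and the PDE becomes the heat equation u_σ = (1/2)u_ηη on η ∈ ℝ.
Initial data: u(η,0) = w(η,0) = -2sin(η) + 3sin(2η) + 3sin(3η).
On η ∈ ℝ each mode satisfies (sin(nη))″ = -n² sin(nη), so exp(-n²σ/2) sin(nη) solves the heat equation; by superposition u(η,σ) = Σ c_n exp(-n²σ/2) sin(nη).
Reading off the coefficients: c_1=-2, c_2=3, c_3=3, so u(η,σ) = 3exp(-2σ)sin(2η) - 2exp(-σ/2)sin(η) + 3exp(-9σ/2)sin(3η).
Substituting back η = ξ + t, σ = t: w(ξ,t) = u(ξ + t, t).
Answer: w(ξ, t) = 3exp(-2t)sin(2t + 2ξ) - 2exp(-t/2)sin(t + ξ) + 3exp(-9t/2)sin(3t + 3ξ)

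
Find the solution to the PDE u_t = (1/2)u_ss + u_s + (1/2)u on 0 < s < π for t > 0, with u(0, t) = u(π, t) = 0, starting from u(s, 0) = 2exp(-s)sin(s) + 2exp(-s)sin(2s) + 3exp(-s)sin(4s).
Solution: Substitute u = exp(-s)w, i.e. w = exp(s)u.
By the product rule, u_s = exp(-s)(w_s - w), u_ss = exp(-s)(w_ss - 2w_s + w), u_t = exp(-s)w_t.
Substituting into the PDE and dividing by exp(-s): w_t = (1/2)(w_ss - 2w_s + w) + (w_s - w) + (1/2)w.
The lower-order terms cancel, leaving the standard heat equation w_t = (1/2)w_ss.
Initial data for w: w(s,0) = exp(s)u(s,0) = 2sin(s) + 2sin(2s) + 3sin(4s). The boundary conditions carry over: w(0,t) = w(π,t) = 0.
Solve for w:
  Using separation of variables w = X(s)T(t):
  Eigenfunctions: sin(ns), n = 1, 2, 3, ...
  General solution: w(s, t) = Σ c_n sin(ns) exp(-n² t/2)
  Matching w(s,0) = 2sin(s) + 2sin(2s) + 3sin(4s) term by term: c_1=2, c_2=2, c_4=3.
Hence w(s,t) = 2exp(-2t)sin(2s) + 3exp(-8t)sin(4s) + 2exp(-t/2)sin(s).
Transform back: u(s,t) = exp(-s)w(s,t).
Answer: u(s, t) = 2exp(-s)exp(-2t)sin(2s) + 3exp(-s)exp(-8t)sin(4s) + 2exp(-s)exp(-t/2)sin(s)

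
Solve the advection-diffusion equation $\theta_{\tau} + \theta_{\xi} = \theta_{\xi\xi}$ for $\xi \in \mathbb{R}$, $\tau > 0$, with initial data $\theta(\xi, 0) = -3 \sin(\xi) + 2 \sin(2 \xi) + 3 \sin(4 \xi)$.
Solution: Change to a moving frame: let $\eta = \xi - \tau$, $\sigma = \tau$ and write $\theta(\xi,\tau) = u(\eta,\sigma)$.
By the chain rule $\theta_{\tau} = u_{\sigma} - u_{\eta}$, $\theta_{\xi} = u_{\eta}$, $\theta_{\xi\xi} = u_{\eta\eta}$.
Then $\theta_{\tau} + \theta_{\xi} = u_{\sigma}$: the advection term cancels and the PDE becomes the heat equation $u_{\sigma} = u_{\eta\eta}$ on $\eta \in \mathbb{R}$.
Initial data: $u(\eta,0) = \theta(\eta,0) = -3 \sin(\eta) + 2 \sin(2 \eta) + 3 \sin(4 \eta)$.
On $\eta \in \mathbb{R}$ each mode satisfies $(\sin(n\eta))'' = -n^2 \sin(n\eta)$, so $e^{-n^2\sigma} \sin(n\eta)$ solves the heat equation; by superposition $u(\eta,\sigma) = \sum c_n e^{-n^2\sigma} \sin(n\eta)$.
Reading off the coefficients: $c_1=-3, c_2=2, c_4=3$, so $u(\eta,\sigma) = -3 e^{-\sigma} \sin(\eta) + 2 e^{-4 \sigma} \sin(2 \eta) + 3 e^{-16 \sigma} \sin(4 \eta)$.
Substituting back $\eta = \xi - \tau$, $\sigma = \tau$: $\theta(\xi,\tau) = u(\xi - \tau, \tau)$.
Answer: $\theta(\xi, \tau) = 3 e^{-\tau} \sin(\tau - \xi) - 2 e^{-4 \tau} \sin(2 \tau - 2 \xi) - 3 e^{-16 \tau} \sin(4 \tau - 4 \xi)$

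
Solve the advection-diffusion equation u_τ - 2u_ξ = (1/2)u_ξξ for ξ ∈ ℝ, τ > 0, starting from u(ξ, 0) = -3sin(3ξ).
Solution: Moving frame: η = ξ + 2τ, σ = τ, u = w(η,σ), so u_τ = w_σ + 2w_η and u_ξξ = w_ηη.
Hence u_τ - 2u_ξ = w_σ and the PDE becomes the heat equation w_σ = (1/2)w_ηη on η ∈ ℝ.
Initial data: w(η,0) = u(η,0) = -3sin(3η). Each mode sin(nη) decays as exp(-n²σ/2) on ℝ, so w(η,σ) = Σ c_n exp(-n²σ/2) sin(nη) with c_3=-3: w(η,σ) = -3exp(-9σ/2)sin(3η).
Substituting back: u(ξ,τ) = w(ξ + 2τ, τ).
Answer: u(ξ, τ) = -3exp(-9τ/2)sin(3ξ + 6τ)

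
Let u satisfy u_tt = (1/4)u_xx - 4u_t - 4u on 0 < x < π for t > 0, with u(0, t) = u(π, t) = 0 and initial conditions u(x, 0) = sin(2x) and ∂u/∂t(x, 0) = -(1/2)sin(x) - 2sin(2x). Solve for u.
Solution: Substitute u = exp(-2t)w, i.e. w = exp(2t)u.
By the product rule, u_t = exp(-2t)(w_t - 2w), u_tt = exp(-2t)(w_tt - 4w_t + 4w), u_xx = exp(-2t)w_xx.
Substituting into the PDE and dividing by exp(-2t): w_tt - 4w_t + 4w = (1/4)w_xx - 4(w_t - 2w) - 4w.
The lower-order terms cancel, leaving the standard wave equation w_tt = (1/4)w_xx.
Initial data for w: w(x,0) = u(x,0) = sin(2x); w_t(x,0) = u_t(x,0) + 2u(x,0) = -(1/2)sin(x). The boundary conditions carry over: w(0,t) = w(π,t) = 0.
Solve for w:
  Using separation of variables w = X(x)T(t):
  Eigenfunctions: sin(nx), n = 1, 2, 3, ...
  General solution: w(x, t) = Σ [A_n cos(n t/2) + B_n sin(n t/2)] sin(nx)
  From w(x,0) = sin(2x): A_2=1. From w_t(x,0) = -(1/2)sin(x), using w_t(x,0) = Σ ω_n B_n sin(nx) with ω_n = n/2: B_1 = (-1/2)/(1/2) = -1.
Hence w(x,t) = -sin(t/2)sin(x) + sin(2x)cos(t).
Transform back: u(x,t) = exp(-2t)w(x,t).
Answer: u(x, t) = -exp(-2t)sin(t/2)sin(x) + exp(-2t)sin(2x)cos(t)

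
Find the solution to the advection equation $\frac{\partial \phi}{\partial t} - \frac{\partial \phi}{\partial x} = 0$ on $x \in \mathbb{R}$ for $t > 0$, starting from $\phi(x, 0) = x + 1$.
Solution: By method of characteristics (waves move left with speed 1):
Along characteristics $x + t =$ const, $\phi$ is constant, so $\phi(x,t) = f(x + t)$ with $f = \phi( \cdot , 0)$.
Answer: $\phi(x, t) = t + x + 1$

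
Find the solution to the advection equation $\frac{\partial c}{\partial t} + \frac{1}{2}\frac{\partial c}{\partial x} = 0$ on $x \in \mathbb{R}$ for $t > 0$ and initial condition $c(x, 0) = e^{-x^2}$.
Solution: By method of characteristics (waves move right with speed 1/2):
Along characteristics $x - \frac{1}{2}t =$ const, $c$ is constant, so $c(x,t) = f(x - \frac{1}{2}t)$ with $f = c( \cdot , 0)$.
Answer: $c(x, t) = e^{-(-t/2 + x)^2}$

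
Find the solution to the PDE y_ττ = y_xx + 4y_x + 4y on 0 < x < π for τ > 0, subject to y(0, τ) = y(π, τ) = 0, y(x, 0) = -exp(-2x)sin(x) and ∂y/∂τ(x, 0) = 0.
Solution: Substitute y = exp(-2x)u, i.e. u = exp(2x)y.
By the product rule, y_x = exp(-2x)(u_x - 2u), y_xx = exp(-2x)(u_xx - 4u_x + 4u), y_ττ = exp(-2x)u_ττ.
Substituting into the PDE and dividing by exp(-2x): u_ττ = (u_xx - 4u_x + 4u) + 4(u_x - 2u) + 4u.
The lower-order terms cancel, leaving the standard wave equation u_ττ = u_xx.
Initial data for u: u(x,0) = exp(2x)y(x,0) = -sin(x); u_τ(x,0) = exp(2x)y_τ(x,0) = 0. The boundary conditions carry over: u(0,τ) = u(π,τ) = 0.
Solve for u:
  Using separation of variables u = X(x)T(τ):
  Eigenfunctions: sin(nx), n = 1, 2, 3, ...
  General solution: u(x, τ) = Σ [A_n cos(n τ) + B_n sin(n τ)] sin(nx)
  From u(x,0) = -sin(x): A_1=-1. From u_τ(x,0) = 0: all B_n = 0.
Hence u(x,τ) = -sin(x)cos(τ).
Transform back: y(x,τ) = exp(-2x)u(x,τ).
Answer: y(x, τ) = -exp(-2x)sin(x)cos(τ)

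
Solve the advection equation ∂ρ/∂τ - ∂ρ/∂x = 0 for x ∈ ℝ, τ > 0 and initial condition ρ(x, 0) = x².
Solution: By method of characteristics (waves move left with speed 1):
Along characteristics x + τ = const, ρ is constant, so ρ(x,τ) = f(x + τ) with f = ρ(·, 0).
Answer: ρ(x, τ) = x² + 2xτ + τ²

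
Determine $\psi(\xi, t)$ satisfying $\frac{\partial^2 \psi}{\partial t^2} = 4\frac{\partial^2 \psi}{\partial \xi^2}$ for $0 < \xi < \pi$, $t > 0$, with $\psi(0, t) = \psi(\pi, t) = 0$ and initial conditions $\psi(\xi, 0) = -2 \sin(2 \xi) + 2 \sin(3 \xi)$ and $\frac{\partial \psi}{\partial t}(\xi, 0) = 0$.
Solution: Separating variables: $\psi = \sum [A_n \cos(\omega_n t) + B_n \sin(\omega_n t)] \sin(n\xi)$, $\omega_n = 2n$. From ICs: $A_2=-2, A_3=2$.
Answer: $\psi(\xi, t) = -2 \sin(2 \xi) \cos(4 t) + 2 \sin(3 \xi) \cos(6 t)$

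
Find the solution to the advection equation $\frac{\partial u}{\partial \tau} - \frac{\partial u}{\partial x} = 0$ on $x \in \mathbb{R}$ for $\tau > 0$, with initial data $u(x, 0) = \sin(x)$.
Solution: By characteristics ($dx/d\tau = -1$), $u(x,\tau) = f(x + \tau)$ with $f = u( \cdot , 0)$.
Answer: $u(x, \tau) = \sin(\tau + x)$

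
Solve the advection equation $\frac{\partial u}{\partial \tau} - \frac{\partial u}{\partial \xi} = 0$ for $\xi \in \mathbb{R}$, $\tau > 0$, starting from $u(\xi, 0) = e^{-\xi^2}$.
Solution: By method of characteristics (waves move left with speed 1):
Along characteristics $\xi + \tau =$ const, $u$ is constant, so $u(\xi,\tau) = f(\xi + \tau)$ with $f = u( \cdot , 0)$.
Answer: $u(\xi, \tau) = e^{-(\tau + \xi)^2}$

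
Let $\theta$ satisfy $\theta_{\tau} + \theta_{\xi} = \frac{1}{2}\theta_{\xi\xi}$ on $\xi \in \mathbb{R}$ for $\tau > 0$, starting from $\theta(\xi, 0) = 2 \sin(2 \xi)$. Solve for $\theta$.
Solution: Moving frame: $\eta = \xi - \tau$, $\sigma = \tau$, $\theta = u(\eta,\sigma)$, so $\theta_{\tau} = u_{\sigma} - u_{\eta}$ and $\theta_{\xi\xi} = u_{\eta\eta}$.
Hence $\theta_{\tau} + \theta_{\xi} = u_{\sigma}$ and the PDE becomes the heat equation $u_{\sigma} = \frac{1}{2}u_{\eta\eta}$ on $\eta \in \mathbb{R}$.
Initial data: $u(\eta,0) = \theta(\eta,0) = 2 \sin(2 \eta)$. Each mode $\sin(n\eta)$ decays as $e^{-n^2\sigma/2}$ on $\mathbb{R}$, so $u(\eta,\sigma) = \sum c_n e^{-n^2\sigma/2} \sin(n\eta)$ with $c_2=2$: $u(\eta,\sigma) = 2 e^{-2 \sigma} \sin(2 \eta)$.
Substituting back: $\theta(\xi,\tau) = u(\xi - \tau, \tau)$.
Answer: $\theta(\xi, \tau) = -2 e^{-2 \tau} \sin(2 \tau - 2 \xi)$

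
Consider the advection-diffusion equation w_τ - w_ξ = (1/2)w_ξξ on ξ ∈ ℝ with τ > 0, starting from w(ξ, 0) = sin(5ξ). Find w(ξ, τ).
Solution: Moving frame: η = ξ + τ, σ = τ, w = u(η,σ), so w_τ = u_σ + u_η and w_ξξ = u_ηη.
Hence w_τ - w_ξ = u_σ and the PDE becomes the heat equation u_σ = (1/2)u_ηη on η ∈ ℝ.
Initial data: u(η,0) = w(η,0) = sin(5η). Each mode sin(nη) decays as exp(-n²σ/2) on ℝ, so u(η,σ) = Σ c_n exp(-n²σ/2) sin(nη) with c_5=1: u(η,σ) = exp(-25σ/2)sin(5η).
Substituting back: w(ξ,τ) = u(ξ + τ, τ).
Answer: w(ξ, τ) = exp(-25τ/2)sin(5ξ + 5τ)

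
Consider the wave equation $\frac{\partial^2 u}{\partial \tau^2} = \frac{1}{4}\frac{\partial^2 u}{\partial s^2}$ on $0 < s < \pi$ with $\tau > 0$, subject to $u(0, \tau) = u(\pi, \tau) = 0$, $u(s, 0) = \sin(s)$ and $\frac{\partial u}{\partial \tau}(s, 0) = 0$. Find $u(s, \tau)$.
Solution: Using separation of variables $u = X(s)T(\tau)$:
Eigenfunctions: $\sin(ns)$, $n = 1, 2, 3, \ldots$
General solution: $u(s, \tau) = \sum [A_n \cos(n \tau/2) + B_n \sin(n \tau/2)] \sin(ns)$
From $u(s,0) = \sin(s)$: $A_1=1$. From $u_{\tau}(s,0) = 0$: all $B_n = 0$.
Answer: $u(s, \tau) = \sin(s) \cos(\tau/2)$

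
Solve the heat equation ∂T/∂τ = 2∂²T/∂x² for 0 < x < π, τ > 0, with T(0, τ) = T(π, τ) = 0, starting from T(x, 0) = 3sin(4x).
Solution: Separating variables: T = Σ c_n exp(-2n²τ) sin(nx). From T(x,0) = 3sin(4x): c_4=3.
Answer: T(x, τ) = 3exp(-32τ)sin(4x)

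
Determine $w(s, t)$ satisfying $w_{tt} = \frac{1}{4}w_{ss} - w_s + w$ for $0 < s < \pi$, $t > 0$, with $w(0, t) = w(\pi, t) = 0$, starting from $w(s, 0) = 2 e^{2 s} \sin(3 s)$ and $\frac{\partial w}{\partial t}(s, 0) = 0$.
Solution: Substitute $w = e^{2s}u$, i.e. $u = e^{-2s}w$.
By the product rule, $w_s = e^{2s}(u_s + 2u)$, $w_{ss} = e^{2s}(u_{ss} + 4u_s + 4u)$, $w_{tt} = e^{2s}u_{tt}$.
Substituting into the PDE and dividing by $e^{2s}$: $u_{tt} = \frac{1}{4}(u_{ss} + 4u_s + 4u) - (u_s + 2u) + u$.
The lower-order terms cancel, leaving the standard wave equation $u_{tt} = \frac{1}{4}u_{ss}$.
Initial data for $u$: $u(s,0) = e^{-2s}w(s,0) = 2 \sin(3 s)$; $u_t(s,0) = e^{-2s}w_t(s,0) = 0$. The boundary conditions carry over: $u(0,t) = u(\pi,t) = 0$.
Solve for $u$:
  Using separation of variables $u = X(s)T(t)$:
  Eigenfunctions: $\sin(ns)$, $n = 1, 2, 3, \ldots$
  General solution: $u(s, t) = \sum [A_n \cos(n t/2) + B_n \sin(n t/2)] \sin(ns)$
  From $u(s,0) = 2 \sin(3 s)$: $A_3=2$. From $u_t(s,0) = 0$: all $B_n = 0$.
Hence $u(s,t) = 2 \sin(3 s) \cos(3 t/2)$.
Transform back: $w(s,t) = e^{2s}u(s,t)$.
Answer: $w(s, t) = 2 e^{2 s} \sin(3 s) \cos(3 t/2)$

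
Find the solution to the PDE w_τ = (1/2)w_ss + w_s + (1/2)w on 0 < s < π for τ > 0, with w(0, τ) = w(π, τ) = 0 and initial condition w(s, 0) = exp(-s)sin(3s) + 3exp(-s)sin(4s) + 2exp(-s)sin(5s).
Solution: Substitute w = exp(-s)u, i.e. u = exp(s)w.
By the product rule, w_s = exp(-s)(u_s - u), w_ss = exp(-s)(u_ss - 2u_s + u), w_τ = exp(-s)u_τ.
Substituting into the PDE and dividing by exp(-s): u_τ = (1/2)(u_ss - 2u_s + u) + (u_s - u) + (1/2)u.
The lower-order terms cancel, leaving the standard heat equation u_τ = (1/2)u_ss.
Initial data for u: u(s,0) = exp(s)w(s,0) = sin(3s) + 3sin(4s) + 2sin(5s). The boundary conditions carry over: u(0,τ) = u(π,τ) = 0.
Solve for u:
  Using separation of variables u = X(s)T(τ):
  Eigenfunctions: sin(ns), n = 1, 2, 3, ...
  General solution: u(s, τ) = Σ c_n sin(ns) exp(-n² τ/2)
  Matching u(s,0) = sin(3s) + 3sin(4s) + 2sin(5s) term by term: c_3=1, c_4=3, c_5=2.
Hence u(s,τ) = 3exp(-8τ)sin(4s) + exp(-9τ/2)sin(3s) + 2exp(-25τ/2)sin(5s).
Transform back: w(s,τ) = exp(-s)u(s,τ).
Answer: w(s, τ) = 3exp(-s)exp(-8τ)sin(4s) + exp(-s)exp(-9τ/2)sin(3s) + 2exp(-s)exp(-25τ/2)sin(5s)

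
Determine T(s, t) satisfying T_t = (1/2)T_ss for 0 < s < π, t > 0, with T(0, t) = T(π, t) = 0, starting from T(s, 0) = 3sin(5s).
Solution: Using separation of variables T = X(s)G(t):
Eigenfunctions: sin(ns), n = 1, 2, 3, ...
General solution: T(s, t) = Σ c_n sin(ns) exp(-n² t/2)
Matching T(s,0) = 3sin(5s) term by term: c_5=3.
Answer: T(s, t) = 3exp(-25t/2)sin(5s)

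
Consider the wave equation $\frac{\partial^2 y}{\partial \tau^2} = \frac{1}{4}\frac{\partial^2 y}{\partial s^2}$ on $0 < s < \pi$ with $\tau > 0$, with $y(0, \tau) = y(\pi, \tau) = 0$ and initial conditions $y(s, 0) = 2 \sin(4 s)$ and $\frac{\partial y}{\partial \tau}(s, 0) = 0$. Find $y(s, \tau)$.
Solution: Using separation of variables $y = X(s)T(\tau)$:
Eigenfunctions: $\sin(ns)$, $n = 1, 2, 3, \ldots$
General solution: $y(s, \tau) = \sum [A_n \cos(n \tau/2) + B_n \sin(n \tau/2)] \sin(ns)$
From $y(s,0) = 2 \sin(4 s)$: $A_4=2$. From $y_{\tau}(s,0) = 0$: all $B_n = 0$.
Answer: $y(s, \tau) = 2 \sin(4 s) \cos(2 \tau)$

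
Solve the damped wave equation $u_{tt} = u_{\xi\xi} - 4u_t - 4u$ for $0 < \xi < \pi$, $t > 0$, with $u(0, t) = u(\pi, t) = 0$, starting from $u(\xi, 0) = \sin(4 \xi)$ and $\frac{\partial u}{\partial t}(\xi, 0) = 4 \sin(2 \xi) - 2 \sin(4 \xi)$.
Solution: Substitute $u = e^{-2t}w$, i.e. $w = e^{2t}u$.
By the product rule, $u_t = e^{-2t}(w_t - 2w)$, $u_{tt} = e^{-2t}(w_{tt} - 4w_t + 4w)$, $u_{\xi\xi} = e^{-2t}w_{\xi\xi}$.
Substituting into the PDE and dividing by $e^{-2t}$: $w_{tt} - 4w_t + 4w = w_{\xi\xi} - 4(w_t - 2w) - 4w$.
The lower-order terms cancel, leaving the standard wave equation $w_{tt} = w_{\xi\xi}$.
Initial data for $w$: $w(\xi,0) = u(\xi,0) = \sin(4 \xi)$; $w_t(\xi,0) = u_t(\xi,0) + 2u(\xi,0) = 4 \sin(2 \xi)$. The boundary conditions carry over: $w(0,t) = w(\pi,t) = 0$.
Solve for $w$:
  Using separation of variables $w = X(\xi)T(t)$:
  Eigenfunctions: $\sin(n\xi)$, $n = 1, 2, 3, \ldots$
  General solution: $w(\xi, t) = \sum [A_n \cos(n t) + B_n \sin(n t)] \sin(n\xi)$
  From $w(\xi,0) = \sin(4 \xi)$: $A_4=1$. From $w_t(\xi,0) = 4 \sin(2 \xi)$, using $w_t(\xi,0) = \sum \omega_n B_n \sin(n\xi)$ with $\omega_n = n$: $B_2 = 4/2 = 2$.
Hence $w(\xi,t) = 2 \sin(2 t) \sin(2 \xi) + \sin(4 \xi) \cos(4 t)$.
Transform back: $u(\xi,t) = e^{-2t}w(\xi,t)$.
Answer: $u(\xi, t) = 2 e^{-2 t} \sin(2 \xi) \sin(2 t) + e^{-2 t} \sin(4 \xi) \cos(4 t)$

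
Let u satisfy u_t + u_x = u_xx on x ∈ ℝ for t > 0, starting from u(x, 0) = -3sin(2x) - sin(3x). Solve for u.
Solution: Moving frame: η = x - t, σ = t, u = w(η,σ), so u_t = w_σ - w_η and u_xx = w_ηη.
Hence u_t + u_x = w_σ and the PDE becomes the heat equation w_σ = w_ηη on η ∈ ℝ.
Initial data: w(η,0) = u(η,0) = -3sin(2η) - sin(3η). Each mode sin(nη) decays as exp(-n²σ) on ℝ, so w(η,σ) = Σ c_n exp(-n²σ) sin(nη) with c_2=-3, c_3=-1: w(η,σ) = -3exp(-4σ)sin(2η) - exp(-9σ)sin(3η).
Substituting back: u(x,t) = w(x - t, t).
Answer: u(x, t) = 3exp(-4t)sin(2t - 2x) + exp(-9t)sin(3t - 3x)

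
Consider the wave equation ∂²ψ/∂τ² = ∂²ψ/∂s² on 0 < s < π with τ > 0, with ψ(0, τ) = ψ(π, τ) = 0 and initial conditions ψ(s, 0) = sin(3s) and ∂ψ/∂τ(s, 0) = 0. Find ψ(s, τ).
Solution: Using separation of variables ψ = X(s)T(τ):
Eigenfunctions: sin(ns), n = 1, 2, 3, ...
General solution: ψ(s, τ) = Σ [A_n cos(n τ) + B_n sin(n τ)] sin(ns)
From ψ(s,0) = sin(3s): A_3=1. From ψ_τ(s,0) = 0: all B_n = 0.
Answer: ψ(s, τ) = sin(3s)cos(3τ)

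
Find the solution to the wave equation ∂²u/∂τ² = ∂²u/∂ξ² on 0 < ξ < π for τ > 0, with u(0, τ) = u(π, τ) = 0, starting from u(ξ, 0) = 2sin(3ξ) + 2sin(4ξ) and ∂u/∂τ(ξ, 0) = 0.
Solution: Separating variables: u = Σ [A_n cos(ω_n τ) + B_n sin(ω_n τ)] sin(nξ), ω_n = n. From ICs: A_3=2, A_4=2.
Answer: u(ξ, τ) = 2sin(3ξ)cos(3τ) + 2sin(4ξ)cos(4τ)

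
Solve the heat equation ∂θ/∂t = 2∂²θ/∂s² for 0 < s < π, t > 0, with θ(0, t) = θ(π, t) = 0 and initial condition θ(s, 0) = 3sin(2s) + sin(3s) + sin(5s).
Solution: Using separation of variables θ = X(s)G(t):
Eigenfunctions: sin(ns), n = 1, 2, 3, ...
General solution: θ(s, t) = Σ c_n sin(ns) exp(-2n² t)
Matching θ(s,0) = 3sin(2s) + sin(3s) + sin(5s) term by term: c_2=3, c_3=1, c_5=1.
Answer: θ(s, t) = 3exp(-8t)sin(2s) + exp(-18t)sin(3s) + exp(-50t)sin(5s)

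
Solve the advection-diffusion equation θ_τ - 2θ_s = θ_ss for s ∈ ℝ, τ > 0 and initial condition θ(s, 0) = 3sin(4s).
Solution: Change to a moving frame: let η = s + 2τ, σ = τ and write θ(s,τ) = u(η,σ).
By the chain rule θ_τ = u_σ + 2u_η, θ_s = u_η, θ_ss = u_ηη.
Then θ_τ - 2θ_s = u_σ: the advection term cancels and the PDE becomes the heat equation u_σ = u_ηη on η ∈ ℝ.
Initial data: u(η,0) = θ(η,0) = 3sin(4η).
On η ∈ ℝ each mode satisfies (sin(nη))″ = -n² sin(nη), so exp(-n²σ) sin(nη) solves the heat equation; by superposition u(η,σ) = Σ c_n exp(-n²σ) sin(nη).
Reading off the coefficients: c_4=3, so u(η,σ) = 3exp(-16σ)sin(4η).
Substituting back η = s + 2τ, σ = τ: θ(s,τ) = u(s + 2τ, τ).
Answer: θ(s, τ) = 3exp(-16τ)sin(4s + 8τ)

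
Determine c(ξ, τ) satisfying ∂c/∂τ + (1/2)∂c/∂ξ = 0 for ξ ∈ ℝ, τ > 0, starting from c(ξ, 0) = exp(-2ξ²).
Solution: By characteristics (dξ/dτ = 1/2), c(ξ,τ) = f(ξ - (1/2)τ) with f = c(·, 0).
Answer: c(ξ, τ) = exp(-2(ξ - τ/2)²)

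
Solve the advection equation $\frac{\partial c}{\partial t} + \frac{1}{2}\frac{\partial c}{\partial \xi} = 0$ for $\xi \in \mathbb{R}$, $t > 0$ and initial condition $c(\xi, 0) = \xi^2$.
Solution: By characteristics ($d\xi/dt = 1/2$), $c(\xi,t) = f(\xi - \frac{1}{2}t)$ with $f = c( \cdot , 0)$.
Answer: $c(\xi, t) = \xi^2 -  \xi t + \frac{1}{4} t^2$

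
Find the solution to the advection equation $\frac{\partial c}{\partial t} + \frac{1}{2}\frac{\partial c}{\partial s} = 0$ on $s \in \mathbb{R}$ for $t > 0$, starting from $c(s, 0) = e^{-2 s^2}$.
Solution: By characteristics ($ds/dt = 1/2$), $c(s,t) = f(s - \frac{1}{2}t)$ with $f = c( \cdot , 0)$.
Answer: $c(s, t) = e^{-2 (s - t/2)^2}$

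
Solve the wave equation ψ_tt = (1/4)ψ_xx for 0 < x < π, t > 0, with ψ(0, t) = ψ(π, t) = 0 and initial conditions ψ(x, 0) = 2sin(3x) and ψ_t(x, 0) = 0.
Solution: Separating variables: ψ = Σ [A_n cos(ω_n t) + B_n sin(ω_n t)] sin(nx), ω_n = n/2. From ICs: A_3=2.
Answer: ψ(x, t) = 2sin(3x)cos(3t/2)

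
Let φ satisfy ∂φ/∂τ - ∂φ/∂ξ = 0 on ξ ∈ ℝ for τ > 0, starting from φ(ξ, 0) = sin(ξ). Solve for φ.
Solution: By characteristics (dξ/dτ = -1), φ(ξ,τ) = f(ξ + τ) with f = φ(·, 0).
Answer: φ(ξ, τ) = sin(ξ + τ)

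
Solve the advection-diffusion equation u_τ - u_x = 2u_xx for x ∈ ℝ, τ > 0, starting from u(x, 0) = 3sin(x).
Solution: Change to a moving frame: let η = x + τ, σ = τ and write u(x,τ) = w(η,σ).
By the chain rule u_τ = w_σ + w_η, u_x = w_η, u_xx = w_ηη.
Then u_τ - u_x = w_σ: the advection term cancels and the PDE becomes the heat equation w_σ = 2w_ηη on η ∈ ℝ.
Initial data: w(η,0) = u(η,0) = 3sin(η).
On η ∈ ℝ each mode satisfies (sin(nη))″ = -n² sin(nη), so exp(-2n²σ) sin(nη) solves the heat equation; by superposition w(η,σ) = Σ c_n exp(-2n²σ) sin(nη).
Reading off the coefficients: c_1=3, so w(η,σ) = 3exp(-2σ)sin(η).
Substituting back η = x + τ, σ = τ: u(x,τ) = w(x + τ, τ).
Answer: u(x, τ) = 3exp(-2τ)sin(x + τ)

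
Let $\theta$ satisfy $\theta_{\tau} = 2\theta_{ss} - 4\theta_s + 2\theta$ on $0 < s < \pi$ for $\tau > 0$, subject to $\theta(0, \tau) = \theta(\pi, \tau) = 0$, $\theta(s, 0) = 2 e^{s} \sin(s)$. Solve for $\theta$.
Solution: Substitute $\theta = e^{s}u$.
Then $\theta_s = e^{s}(u_s + u)$, $\theta_{ss} = e^{s}(u_{ss} + 2u_s + u)$, $\theta_{\tau} = e^{s}u_{\tau}$; substituting and dividing by $e^{s}$, the lower-order terms cancel: $u_{\tau} = 2u_{ss}$ (standard heat equation).
Data for $u$: $u(s,0) = e^{-s}\theta(s,0) = 2 \sin(s)$. The boundary conditions carry over: $u(0,\tau) = u(\pi,\tau) = 0$.
Separating variables: $u = \sum c_n e^{-2n^2\tau} \sin(ns)$. From $u(s,0) = 2 \sin(s)$: $c_1=2$.
So $u(s,\tau) = 2 e^{-2 \tau} \sin(s)$, and $\theta(s,\tau) = e^{s}u(s,\tau)$.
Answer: $\theta(s, \tau) = 2 e^{-2 \tau} e^{s} \sin(s)$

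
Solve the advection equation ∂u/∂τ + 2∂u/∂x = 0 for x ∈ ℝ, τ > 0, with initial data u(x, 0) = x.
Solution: By method of characteristics (waves move right with speed 2):
Along characteristics x - 2τ = const, u is constant, so u(x,τ) = f(x - 2τ) with f = u(·, 0).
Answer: u(x, τ) = x - 2τ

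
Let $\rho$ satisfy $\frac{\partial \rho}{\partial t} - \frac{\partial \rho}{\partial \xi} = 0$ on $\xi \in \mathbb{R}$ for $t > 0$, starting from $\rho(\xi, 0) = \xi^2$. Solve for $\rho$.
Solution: By characteristics ($d\xi/dt = -1$), $\rho(\xi,t) = f(\xi + t)$ with $f = \rho( \cdot , 0)$.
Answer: $\rho(\xi, t) = \xi^2 + 2 \xi t + t^2$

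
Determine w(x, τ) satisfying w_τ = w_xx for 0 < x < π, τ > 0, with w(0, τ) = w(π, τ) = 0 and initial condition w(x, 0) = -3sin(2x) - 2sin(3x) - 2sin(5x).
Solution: Separating variables: w = Σ c_n exp(-n²τ) sin(nx). From w(x,0) = -3sin(2x) - 2sin(3x) - 2sin(5x): c_2=-3, c_3=-2, c_5=-2.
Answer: w(x, τ) = -3exp(-4τ)sin(2x) - 2exp(-9τ)sin(3x) - 2exp(-25τ)sin(5x)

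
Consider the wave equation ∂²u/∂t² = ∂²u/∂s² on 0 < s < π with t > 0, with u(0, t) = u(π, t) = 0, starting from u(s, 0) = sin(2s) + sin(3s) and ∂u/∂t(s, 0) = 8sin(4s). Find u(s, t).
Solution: Separating variables: u = Σ [A_n cos(ω_n t) + B_n sin(ω_n t)] sin(ns), ω_n = n. From ICs (B_n = velocity coefficient / ω_n): A_2=1, A_3=1, B_4=2.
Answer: u(s, t) = sin(2s)cos(2t) + sin(3s)cos(3t) + 2sin(4s)sin(4t)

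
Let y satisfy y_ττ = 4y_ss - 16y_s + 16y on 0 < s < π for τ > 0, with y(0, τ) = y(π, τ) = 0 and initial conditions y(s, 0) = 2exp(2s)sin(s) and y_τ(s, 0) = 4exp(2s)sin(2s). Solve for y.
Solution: Substitute y = exp(2s)u, i.e. u = exp(-2s)y.
By the product rule, y_s = exp(2s)(u_s + 2u), y_ss = exp(2s)(u_ss + 4u_s + 4u), y_ττ = exp(2s)u_ττ.
Substituting into the PDE and dividing by exp(2s): u_ττ = 4(u_ss + 4u_s + 4u) - 16(u_s + 2u) + 16u.
The lower-order terms cancel, leaving the standard wave equation u_ττ = 4u_ss.
Initial data for u: u(s,0) = exp(-2s)y(s,0) = 2sin(s); u_τ(s,0) = exp(-2s)y_τ(s,0) = 4sin(2s). The boundary conditions carry over: u(0,τ) = u(π,τ) = 0.
Solve for u:
  Using separation of variables u = X(s)T(τ):
  Eigenfunctions: sin(ns), n = 1, 2, 3, ...
  General solution: u(s, τ) = Σ [A_n cos(2n τ) + B_n sin(2n τ)] sin(ns)
  From u(s,0) = 2sin(s): A_1=2. From u_τ(s,0) = 4sin(2s), using u_τ(s,0) = Σ ω_n B_n sin(ns) with ω_n = 2n: B_2 = 4/4 = 1.
Hence u(s,τ) = 2sin(s)cos(2τ) + sin(2s)sin(4τ).
Transform back: y(s,τ) = exp(2s)u(s,τ).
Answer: y(s, τ) = 2exp(2s)sin(s)cos(2τ) + exp(2s)sin(2s)sin(4τ)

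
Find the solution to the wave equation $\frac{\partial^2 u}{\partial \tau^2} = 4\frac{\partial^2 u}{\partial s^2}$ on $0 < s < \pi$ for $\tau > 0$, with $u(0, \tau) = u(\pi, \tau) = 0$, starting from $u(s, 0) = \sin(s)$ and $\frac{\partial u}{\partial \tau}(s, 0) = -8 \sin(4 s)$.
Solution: Using separation of variables $u = X(s)T(\tau)$:
Eigenfunctions: $\sin(ns)$, $n = 1, 2, 3, \ldots$
General solution: $u(s, \tau) = \sum [A_n \cos(2n \tau) + B_n \sin(2n \tau)] \sin(ns)$
From $u(s,0) = \sin(s)$: $A_1=1$. From $u_{\tau}(s,0) = -8 \sin(4 s)$, using $u_{\tau}(s,0) = \sum \omega_n B_n \sin(ns)$ with $\omega_n = 2n$: $B_4 = (-8)/8 = -1$.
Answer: $u(s, \tau) = - \sin(8 \tau) \sin(4 s) + \sin(s) \cos(2 \tau)$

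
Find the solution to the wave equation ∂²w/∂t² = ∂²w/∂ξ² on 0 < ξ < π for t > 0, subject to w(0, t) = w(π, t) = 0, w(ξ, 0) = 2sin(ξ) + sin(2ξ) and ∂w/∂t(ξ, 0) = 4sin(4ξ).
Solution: Separating variables: w = Σ [A_n cos(ω_n t) + B_n sin(ω_n t)] sin(nξ), ω_n = n. From ICs (B_n = velocity coefficient / ω_n): A_1=2, A_2=1, B_4=1.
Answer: w(ξ, t) = sin(4t)sin(4ξ) + 2sin(ξ)cos(t) + sin(2ξ)cos(2t)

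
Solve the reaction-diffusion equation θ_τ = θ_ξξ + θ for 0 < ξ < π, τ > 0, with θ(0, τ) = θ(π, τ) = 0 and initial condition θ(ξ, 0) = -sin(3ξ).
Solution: Substitute θ = exp(τ)u, i.e. u = exp(-τ)θ.
By the product rule, θ_τ = exp(τ)(u_τ + u), θ_ξξ = exp(τ)u_ξξ.
Substituting into the PDE and dividing by exp(τ): u_τ + u = u_ξξ + u.
The lower-order terms cancel, leaving the standard heat equation u_τ = u_ξξ.
Initial data for u: u(ξ,0) = θ(ξ,0) = -sin(3ξ). The boundary conditions carry over: u(0,τ) = u(π,τ) = 0.
Solve for u:
  Using separation of variables u = X(ξ)G(τ):
  Eigenfunctions: sin(nξ), n = 1, 2, 3, ...
  General solution: u(ξ, τ) = Σ c_n sin(nξ) exp(-n² τ)
  Matching u(ξ,0) = -sin(3ξ) term by term: c_3=-1.
Hence u(ξ,τ) = -exp(-9τ)sin(3ξ).
Transform back: θ(ξ,τ) = exp(τ)u(ξ,τ).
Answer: θ(ξ, τ) = -exp(-8τ)sin(3ξ)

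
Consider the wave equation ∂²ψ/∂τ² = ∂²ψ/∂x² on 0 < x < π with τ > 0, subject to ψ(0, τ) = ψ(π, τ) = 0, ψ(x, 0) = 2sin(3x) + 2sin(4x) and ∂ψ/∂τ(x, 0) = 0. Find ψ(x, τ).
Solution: Separating variables: ψ = Σ [A_n cos(ω_n τ) + B_n sin(ω_n τ)] sin(nx), ω_n = n. From ICs: A_3=2, A_4=2.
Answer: ψ(x, τ) = 2sin(3x)cos(3τ) + 2sin(4x)cos(4τ)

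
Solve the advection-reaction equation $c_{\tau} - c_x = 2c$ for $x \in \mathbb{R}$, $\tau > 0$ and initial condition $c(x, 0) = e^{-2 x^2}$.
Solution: Substitute $c = e^{2\tau}u$.
Then $c_{\tau} = e^{2\tau}(u_{\tau} + 2u)$, $c_x = e^{2\tau}u_x$; substituting and dividing by $e^{2\tau}$, the lower-order terms cancel: $u_{\tau} - u_x = 0$ (standard advection equation).
Data for $u$: $u(x,0) = c(x,0) = e^{-2 x^2}$.
By characteristics ($dx/d\tau = -1$), $u(x,\tau) = f(x + \tau)$ with $f = u( \cdot , 0)$.
So $u(x,\tau) = e^{-2 (x + \tau)^2}$, and $c(x,\tau) = e^{2\tau}u(x,\tau)$.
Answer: $c(x, \tau) = e^{2 \tau} e^{-2 (\tau + x)^2}$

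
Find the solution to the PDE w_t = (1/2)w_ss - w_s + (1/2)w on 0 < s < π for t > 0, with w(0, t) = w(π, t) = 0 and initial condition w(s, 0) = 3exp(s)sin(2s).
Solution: Substitute w = exp(s)u.
Then w_s = exp(s)(u_s + u), w_ss = exp(s)(u_ss + 2u_s + u), w_t = exp(s)u_t; substituting and dividing by exp(s), the lower-order terms cancel: u_t = (1/2)u_ss (standard heat equation).
Data for u: u(s,0) = exp(-s)w(s,0) = 3sin(2s). The boundary conditions carry over: u(0,t) = u(π,t) = 0.
Separating variables: u = Σ c_n exp(-n²t/2) sin(ns). From u(s,0) = 3sin(2s): c_2=3.
So u(s,t) = 3exp(-2t)sin(2s), and w(s,t) = exp(s)u(s,t).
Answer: w(s, t) = 3exp(s)exp(-2t)sin(2s)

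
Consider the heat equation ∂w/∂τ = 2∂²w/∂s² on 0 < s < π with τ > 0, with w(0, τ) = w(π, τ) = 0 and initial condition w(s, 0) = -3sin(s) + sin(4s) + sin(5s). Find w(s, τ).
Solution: Separating variables: w = Σ c_n exp(-2n²τ) sin(ns). From w(s,0) = -3sin(s) + sin(4s) + sin(5s): c_1=-3, c_4=1, c_5=1.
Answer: w(s, τ) = -3exp(-2τ)sin(s) + exp(-32τ)sin(4s) + exp(-50τ)sin(5s)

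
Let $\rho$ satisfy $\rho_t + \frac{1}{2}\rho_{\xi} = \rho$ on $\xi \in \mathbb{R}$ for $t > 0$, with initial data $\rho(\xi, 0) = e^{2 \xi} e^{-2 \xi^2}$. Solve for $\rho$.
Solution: Substitute $\rho = e^{2\xi}u$, i.e. $u = e^{-2\xi}\rho$.
By the product rule, $\rho_{\xi} = e^{2\xi}(u_{\xi} + 2u)$, $\rho_t = e^{2\xi}u_t$.
Substituting into the PDE and dividing by $e^{2\xi}$: $u_t + \frac{1}{2}(u_{\xi} + 2u) = u$.
The lower-order terms cancel, leaving the standard advection equation $u_t + \frac{1}{2}u_{\xi} = 0$.
Initial data for $u$: $u(\xi,0) = e^{-2\xi}\rho(\xi,0) = e^{-2 \xi^2}$.
Solve for $u$:
  By method of characteristics (waves move right with speed 1/2):
  Along characteristics $\xi - \frac{1}{2}t =$ const, $u$ is constant, so $u(\xi,t) = f(\xi - \frac{1}{2}t)$ with $f = u( \cdot , 0)$.
Hence $u(\xi,t) = e^{-2 (-t/2 + \xi)^2}$.
Transform back: $\rho(\xi,t) = e^{2\xi}u(\xi,t)$.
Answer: $\rho(\xi, t) = e^{2 \xi} e^{-2 (\xi - t/2)^2}$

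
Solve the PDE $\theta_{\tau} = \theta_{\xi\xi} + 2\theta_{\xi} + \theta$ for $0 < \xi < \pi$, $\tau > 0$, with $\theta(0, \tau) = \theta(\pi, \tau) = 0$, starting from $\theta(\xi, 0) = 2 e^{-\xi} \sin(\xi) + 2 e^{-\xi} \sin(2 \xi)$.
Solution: Substitute $\theta = e^{-\xi}u$, i.e. $u = e^{\xi}\theta$.
By the product rule, $\theta_{\xi} = e^{-\xi}(u_{\xi} - u)$, $\theta_{\xi\xi} = e^{-\xi}(u_{\xi\xi} - 2u_{\xi} + u)$, $\theta_{\tau} = e^{-\xi}u_{\tau}$.
Substituting into the PDE and dividing by $e^{-\xi}$: $u_{\tau} = (u_{\xi\xi} - 2u_{\xi} + u) + 2(u_{\xi} - u) + u$.
The lower-order terms cancel, leaving the standard heat equation $u_{\tau} = u_{\xi\xi}$.
Initial data for $u$: $u(\xi,0) = e^{\xi}\theta(\xi,0) = 2 \sin(\xi) + 2 \sin(2 \xi)$. The boundary conditions carry over: $u(0,\tau) = u(\pi,\tau) = 0$.
Solve for $u$:
  Using separation of variables $u = X(\xi)G(\tau)$:
  Eigenfunctions: $\sin(n\xi)$, $n = 1, 2, 3, \ldots$
  General solution: $u(\xi, \tau) = \sum c_n \sin(n\xi) e^{-n^2 \tau}$
  Matching $u(\xi,0) = 2 \sin(\xi) + 2 \sin(2 \xi)$ term by term: $c_1=2, c_2=2$.
Hence $u(\xi,\tau) = 2 e^{-\tau} \sin(\xi) + 2 e^{-4 \tau} \sin(2 \xi)$.
Transform back: $\theta(\xi,\tau) = e^{-\xi}u(\xi,\tau)$.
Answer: $\theta(\xi, \tau) = 2 e^{-\tau} e^{-\xi} \sin(\xi) + 2 e^{-4 \tau} e^{-\xi} \sin(2 \xi)$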